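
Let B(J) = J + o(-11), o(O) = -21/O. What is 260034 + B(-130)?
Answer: 2858965/11 ≈ 2.5991e+5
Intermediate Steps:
B(J) = 21/11 + J (B(J) = J - 21/(-11) = J - 21*(-1/11) = J + 21/11 = 21/11 + J)
260034 + B(-130) = 260034 + (21/11 - 130) = 260034 - 1409/11 = 2858965/11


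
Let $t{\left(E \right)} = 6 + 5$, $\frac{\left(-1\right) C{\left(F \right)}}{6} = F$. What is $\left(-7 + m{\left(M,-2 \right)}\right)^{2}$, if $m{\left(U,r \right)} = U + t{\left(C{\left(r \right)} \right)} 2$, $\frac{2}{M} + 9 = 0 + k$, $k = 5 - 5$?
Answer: $\frac{17689}{81} \approx 218.38$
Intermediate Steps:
$k = 0$
$C{\left(F \right)} = - 6 F$
$M = - \frac{2}{9}$ ($M = \frac{2}{-9 + \left(0 + 0\right)} = \frac{2}{-9 + 0} = \frac{2}{-9} = 2 \left(- \frac{1}{9}\right) = - \frac{2}{9} \approx -0.22222$)
$t{\left(E \right)} = 11$
$m{\left(U,r \right)} = 22 + U$ ($m{\left(U,r \right)} = U + 11 \cdot 2 = U + 22 = 22 + U$)
$\left(-7 + m{\left(M,-2 \right)}\right)^{2} = \left(-7 + \left(22 - \frac{2}{9}\right)\right)^{2} = \left(-7 + \frac{196}{9}\right)^{2} = \left(\frac{133}{9}\right)^{2} = \frac{17689}{81}$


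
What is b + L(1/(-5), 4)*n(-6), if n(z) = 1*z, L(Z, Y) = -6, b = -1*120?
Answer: -84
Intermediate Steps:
b = -120
n(z) = z
b + L(1/(-5), 4)*n(-6) = -120 - 6*(-6) = -120 + 36 = -84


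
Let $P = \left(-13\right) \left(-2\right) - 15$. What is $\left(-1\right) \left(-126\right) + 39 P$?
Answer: $555$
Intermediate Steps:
$P = 11$ ($P = 26 - 15 = 11$)
$\left(-1\right) \left(-126\right) + 39 P = \left(-1\right) \left(-126\right) + 39 \cdot 11 = 126 + 429 = 555$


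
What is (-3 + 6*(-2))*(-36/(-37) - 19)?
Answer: 10005/37 ≈ 270.41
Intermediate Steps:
(-3 + 6*(-2))*(-36/(-37) - 19) = (-3 - 12)*(-36*(-1/37) - 19) = -15*(36/37 - 19) = -15*(-667/37) = 10005/37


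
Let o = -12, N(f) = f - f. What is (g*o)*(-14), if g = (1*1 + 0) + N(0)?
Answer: 168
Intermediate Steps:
N(f) = 0
g = 1 (g = (1*1 + 0) + 0 = (1 + 0) + 0 = 1 + 0 = 1)
(g*o)*(-14) = (1*(-12))*(-14) = -12*(-14) = 168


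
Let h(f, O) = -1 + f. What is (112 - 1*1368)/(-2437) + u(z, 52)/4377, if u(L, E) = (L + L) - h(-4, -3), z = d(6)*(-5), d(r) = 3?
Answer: 5436587/10666749 ≈ 0.50968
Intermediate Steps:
z = -15 (z = 3*(-5) = -15)
u(L, E) = 5 + 2*L (u(L, E) = (L + L) - (-1 - 4) = 2*L - 1*(-5) = 2*L + 5 = 5 + 2*L)
(112 - 1*1368)/(-2437) + u(z, 52)/4377 = (112 - 1*1368)/(-2437) + (5 + 2*(-15))/4377 = (112 - 1368)*(-1/2437) + (5 - 30)*(1/4377) = -1256*(-1/2437) - 25*1/4377 = 1256/2437 - 25/4377 = 5436587/10666749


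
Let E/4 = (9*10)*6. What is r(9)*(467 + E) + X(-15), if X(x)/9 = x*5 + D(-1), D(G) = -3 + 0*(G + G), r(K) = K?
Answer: 22941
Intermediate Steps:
E = 2160 (E = 4*((9*10)*6) = 4*(90*6) = 4*540 = 2160)
D(G) = -3 (D(G) = -3 + 0*(2*G) = -3 + 0 = -3)
X(x) = -27 + 45*x (X(x) = 9*(x*5 - 3) = 9*(5*x - 3) = 9*(-3 + 5*x) = -27 + 45*x)
r(9)*(467 + E) + X(-15) = 9*(467 + 2160) + (-27 + 45*(-15)) = 9*2627 + (-27 - 675) = 23643 - 702 = 22941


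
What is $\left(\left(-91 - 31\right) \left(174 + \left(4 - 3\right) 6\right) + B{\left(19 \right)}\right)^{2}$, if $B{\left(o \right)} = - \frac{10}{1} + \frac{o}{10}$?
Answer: $\frac{48259741761}{100} \approx 4.826 \cdot 10^{8}$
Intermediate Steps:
$B{\left(o \right)} = -10 + \frac{o}{10}$ ($B{\left(o \right)} = \left(-10\right) 1 + o \frac{1}{10} = -10 + \frac{o}{10}$)
$\left(\left(-91 - 31\right) \left(174 + \left(4 - 3\right) 6\right) + B{\left(19 \right)}\right)^{2} = \left(\left(-91 - 31\right) \left(174 + \left(4 - 3\right) 6\right) + \left(-10 + \frac{1}{10} \cdot 19\right)\right)^{2} = \left(- 122 \left(174 + 1 \cdot 6\right) + \left(-10 + \frac{19}{10}\right)\right)^{2} = \left(- 122 \left(174 + 6\right) - \frac{81}{10}\right)^{2} = \left(\left(-122\right) 180 - \frac{81}{10}\right)^{2} = \left(-21960 - \frac{81}{10}\right)^{2} = \left(- \frac{219681}{10}\right)^{2} = \frac{48259741761}{100}$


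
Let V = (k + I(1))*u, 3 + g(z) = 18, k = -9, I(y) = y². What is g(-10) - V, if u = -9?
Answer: -57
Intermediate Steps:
g(z) = 15 (g(z) = -3 + 18 = 15)
V = 72 (V = (-9 + 1²)*(-9) = (-9 + 1)*(-9) = -8*(-9) = 72)
g(-10) - V = 15 - 1*72 = 15 - 72 = -57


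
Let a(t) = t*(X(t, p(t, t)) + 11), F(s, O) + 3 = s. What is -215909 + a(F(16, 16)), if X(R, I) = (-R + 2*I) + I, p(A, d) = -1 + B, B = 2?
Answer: -215896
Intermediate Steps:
p(A, d) = 1 (p(A, d) = -1 + 2 = 1)
F(s, O) = -3 + s
X(R, I) = -R + 3*I
a(t) = t*(14 - t) (a(t) = t*((-t + 3*1) + 11) = t*((-t + 3) + 11) = t*((3 - t) + 11) = t*(14 - t))
-215909 + a(F(16, 16)) = -215909 + (-3 + 16)*(14 - (-3 + 16)) = -215909 + 13*(14 - 1*13) = -215909 + 13*(14 - 13) = -215909 + 13*1 = -215909 + 13 = -215896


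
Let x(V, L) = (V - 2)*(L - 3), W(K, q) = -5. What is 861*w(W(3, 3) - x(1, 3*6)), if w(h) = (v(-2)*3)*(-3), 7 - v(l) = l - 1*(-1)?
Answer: -61992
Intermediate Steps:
v(l) = 6 - l (v(l) = 7 - (l - 1*(-1)) = 7 - (l + 1) = 7 - (1 + l) = 7 + (-1 - l) = 6 - l)
x(V, L) = (-3 + L)*(-2 + V) (x(V, L) = (-2 + V)*(-3 + L) = (-3 + L)*(-2 + V))
w(h) = -72 (w(h) = ((6 - 1*(-2))*3)*(-3) = ((6 + 2)*3)*(-3) = (8*3)*(-3) = 24*(-3) = -72)
861*w(W(3, 3) - x(1, 3*6)) = 861*(-72) = -61992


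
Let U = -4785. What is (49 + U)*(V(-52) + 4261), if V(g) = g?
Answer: -19933824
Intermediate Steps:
(49 + U)*(V(-52) + 4261) = (49 - 4785)*(-52 + 4261) = -4736*4209 = -19933824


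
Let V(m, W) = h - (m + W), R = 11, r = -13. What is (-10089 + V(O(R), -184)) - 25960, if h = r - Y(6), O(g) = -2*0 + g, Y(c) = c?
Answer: -35895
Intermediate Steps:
O(g) = g (O(g) = 0 + g = g)
h = -19 (h = -13 - 1*6 = -13 - 6 = -19)
V(m, W) = -19 - W - m (V(m, W) = -19 - (m + W) = -19 - (W + m) = -19 + (-W - m) = -19 - W - m)
(-10089 + V(O(R), -184)) - 25960 = (-10089 + (-19 - 1*(-184) - 1*11)) - 25960 = (-10089 + (-19 + 184 - 11)) - 25960 = (-10089 + 154) - 25960 = -9935 - 25960 = -35895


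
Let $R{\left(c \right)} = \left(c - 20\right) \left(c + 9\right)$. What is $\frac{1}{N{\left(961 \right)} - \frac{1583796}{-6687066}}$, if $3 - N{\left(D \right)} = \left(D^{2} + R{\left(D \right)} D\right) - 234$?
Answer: $- \frac{1114511}{978646819366828} \approx -1.1388 \cdot 10^{-9}$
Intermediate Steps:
$R{\left(c \right)} = \left(-20 + c\right) \left(9 + c\right)$
$N{\left(D \right)} = 237 - D^{2} - D \left(-180 + D^{2} - 11 D\right)$ ($N{\left(D \right)} = 3 - \left(\left(D^{2} + \left(-180 + D^{2} - 11 D\right) D\right) - 234\right) = 3 - \left(\left(D^{2} + D \left(-180 + D^{2} - 11 D\right)\right) - 234\right) = 3 - \left(-234 + D^{2} + D \left(-180 + D^{2} - 11 D\right)\right) = 237 - D^{2} - D \left(-180 + D^{2} - 11 D\right)$)
$\frac{1}{N{\left(961 \right)} - \frac{1583796}{-6687066}} = \frac{1}{\left(237 - 961^{3} + 10 \cdot 961^{2} + 180 \cdot 961\right) - \frac{1583796}{-6687066}} = \frac{1}{\left(237 - 887503681 + 10 \cdot 923521 + 172980\right) - - \frac{263966}{1114511}} = \frac{1}{\left(237 - 887503681 + 9235210 + 172980\right) + \frac{263966}{1114511}} = \frac{1}{-878095254 + \frac{263966}{1114511}} = \frac{1}{- \frac{978646819366828}{1114511}} = - \frac{1114511}{978646819366828}$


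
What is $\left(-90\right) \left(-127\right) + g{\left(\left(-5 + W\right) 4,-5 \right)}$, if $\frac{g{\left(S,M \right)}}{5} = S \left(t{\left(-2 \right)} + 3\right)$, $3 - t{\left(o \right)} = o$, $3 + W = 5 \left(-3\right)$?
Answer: $7750$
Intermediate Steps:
$W = -18$ ($W = -3 + 5 \left(-3\right) = -3 - 15 = -18$)
$t{\left(o \right)} = 3 - o$
$g{\left(S,M \right)} = 40 S$ ($g{\left(S,M \right)} = 5 S \left(\left(3 - -2\right) + 3\right) = 5 S \left(\left(3 + 2\right) + 3\right) = 5 S \left(5 + 3\right) = 5 S 8 = 5 \cdot 8 S = 40 S$)
$\left(-90\right) \left(-127\right) + g{\left(\left(-5 + W\right) 4,-5 \right)} = \left(-90\right) \left(-127\right) + 40 \left(-5 - 18\right) 4 = 11430 + 40 \left(\left(-23\right) 4\right) = 11430 + 40 \left(-92\right) = 11430 - 3680 = 7750$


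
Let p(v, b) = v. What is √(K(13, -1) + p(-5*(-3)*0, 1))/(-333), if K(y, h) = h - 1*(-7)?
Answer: -√6/333 ≈ -0.0073558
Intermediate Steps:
K(y, h) = 7 + h (K(y, h) = h + 7 = 7 + h)
√(K(13, -1) + p(-5*(-3)*0, 1))/(-333) = √((7 - 1) - 5*(-3)*0)/(-333) = √(6 + 15*0)*(-1/333) = √(6 + 0)*(-1/333) = √6*(-1/333) = -√6/333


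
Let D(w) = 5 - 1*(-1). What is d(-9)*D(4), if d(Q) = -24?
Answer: -144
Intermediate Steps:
D(w) = 6 (D(w) = 5 + 1 = 6)
d(-9)*D(4) = -24*6 = -144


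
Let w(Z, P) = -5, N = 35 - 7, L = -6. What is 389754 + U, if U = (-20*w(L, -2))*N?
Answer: 392554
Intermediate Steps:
N = 28
U = 2800 (U = -20*(-5)*28 = 100*28 = 2800)
389754 + U = 389754 + 2800 = 392554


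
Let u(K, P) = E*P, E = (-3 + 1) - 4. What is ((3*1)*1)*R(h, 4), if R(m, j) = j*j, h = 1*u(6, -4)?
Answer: 48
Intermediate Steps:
E = -6 (E = -2 - 4 = -6)
u(K, P) = -6*P
h = 24 (h = 1*(-6*(-4)) = 1*24 = 24)
R(m, j) = j²
((3*1)*1)*R(h, 4) = ((3*1)*1)*4² = (3*1)*16 = 3*16 = 48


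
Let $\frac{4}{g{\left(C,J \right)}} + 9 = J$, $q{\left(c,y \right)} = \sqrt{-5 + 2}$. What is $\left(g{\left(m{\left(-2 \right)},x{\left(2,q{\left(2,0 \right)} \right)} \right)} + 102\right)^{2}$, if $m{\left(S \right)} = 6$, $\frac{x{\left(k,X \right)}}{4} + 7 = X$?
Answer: $\frac{4 \left(769080 \sqrt{3} + 3428377 i\right)}{296 \sqrt{3} + 1321 i} \approx 10383.0 - 3.9856 i$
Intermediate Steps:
$q{\left(c,y \right)} = i \sqrt{3}$ ($q{\left(c,y \right)} = \sqrt{-3} = i \sqrt{3}$)
$x{\left(k,X \right)} = -28 + 4 X$
$g{\left(C,J \right)} = \frac{4}{-9 + J}$
$\left(g{\left(m{\left(-2 \right)},x{\left(2,q{\left(2,0 \right)} \right)} \right)} + 102\right)^{2} = \left(\frac{4}{-9 - \left(28 - 4 i \sqrt{3}\right)} + 102\right)^{2} = \left(\frac{4}{-37 + 4 i \sqrt{3}} + 102\right)^{2} = \left(102 + \frac{4}{-37 + 4 i \sqrt{3}}\right)^{2}$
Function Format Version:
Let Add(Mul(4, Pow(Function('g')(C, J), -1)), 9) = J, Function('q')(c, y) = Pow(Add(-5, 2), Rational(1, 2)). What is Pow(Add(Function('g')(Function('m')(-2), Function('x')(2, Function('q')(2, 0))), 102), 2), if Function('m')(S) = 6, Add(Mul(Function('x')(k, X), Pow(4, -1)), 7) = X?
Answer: Mul(4, Pow(Add(Mul(296, Pow(3, Rational(1, 2))), Mul(1321, I)), -1), Add(Mul(769080, Pow(3, Rational(1, 2))), Mul(3428377, I))) ≈ Add(10383., Mul(-3.9856, I))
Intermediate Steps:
Function('q')(c, y) = Mul(I, Pow(3, Rational(1, 2))) (Function('q')(c, y) = Pow(-3, Rational(1, 2)) = Mul(I, Pow(3, Rational(1, 2))))
Function('x')(k, X) = Add(-28, Mul(4, X))
Function('g')(C, J) = Mul(4, Pow(Add(-9, J), -1))
Pow(Add(Function('g')(Function('m')(-2), Function('x')(2, Function('q')(2, 0))), 102), 2) = Pow(Add(Mul(4, Pow(Add(-9, Add(-28, Mul(4, Mul(I, Pow(3, Rational(1, 2)))))), -1)), 102), 2) = Pow(Add(Mul(4, Pow(Add(-9, Add(-28, Mul(4, I, Pow(3, Rational(1, 2))))), -1)), 102), 2) = Pow(Add(Mul(4, Pow(Add(-37, Mul(4, I, Pow(3, Rational(1, 2)))), -1)), 102), 2) = Pow(Add(102, Mul(4, Pow(Add(-37, Mul(4, I, Pow(3, Rational(1, 2)))), -1))), 2)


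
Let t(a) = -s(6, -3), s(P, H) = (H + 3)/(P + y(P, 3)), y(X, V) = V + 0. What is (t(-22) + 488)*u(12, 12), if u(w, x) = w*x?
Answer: 70272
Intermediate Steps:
y(X, V) = V
s(P, H) = (3 + H)/(3 + P) (s(P, H) = (H + 3)/(P + 3) = (3 + H)/(3 + P))
t(a) = 0 (t(a) = -(3 - 3)/(3 + 6) = -0/9 = -1*0 = 0)
(t(-22) + 488)*u(12, 12) = (0 + 488)*(12*12) = 488*144 = 70272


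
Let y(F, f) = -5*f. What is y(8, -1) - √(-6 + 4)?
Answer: 5 - I*√2 ≈ 5.0 - 1.4142*I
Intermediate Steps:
y(8, -1) - √(-6 + 4) = -5*(-1) - √(-6 + 4) = 5 - √(-2) = 5 - I*√2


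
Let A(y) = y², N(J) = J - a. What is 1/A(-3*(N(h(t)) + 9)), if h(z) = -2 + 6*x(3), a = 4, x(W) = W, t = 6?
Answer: 1/3969 ≈ 0.00025195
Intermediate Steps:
h(z) = 16 (h(z) = -2 + 6*3 = -2 + 18 = 16)
N(J) = -4 + J (N(J) = J - 1*4 = J - 4 = -4 + J)
1/A(-3*(N(h(t)) + 9)) = 1/((-3*((-4 + 16) + 9))²) = 1/((-3*(12 + 9))²) = 1/((-3*21)²) = 1/((-63)²) = 1/3969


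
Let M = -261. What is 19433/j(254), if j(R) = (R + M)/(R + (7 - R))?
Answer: -19433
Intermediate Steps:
j(R) = -261/7 + R/7 (j(R) = (R - 261)/(R + (7 - R)) = (-261 + R)/7 = (-261 + R)*(1/7) = -261/7 + R/7)
19433/j(254) = 19433/(-261/7 + (1/7)*254) = 19433/(-261/7 + 254/7) = 19433/(-1) = 19433*(-1) = -19433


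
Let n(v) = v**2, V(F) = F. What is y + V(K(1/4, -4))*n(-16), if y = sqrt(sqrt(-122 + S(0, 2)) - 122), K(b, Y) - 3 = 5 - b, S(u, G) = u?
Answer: 1984 + sqrt(-122 + I*sqrt(122)) ≈ 1984.5 + 11.057*I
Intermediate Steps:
K(b, Y) = 8 - b (K(b, Y) = 3 + (5 - b) = 8 - b)
y = sqrt(-122 + I*sqrt(122)) (y = sqrt(sqrt(-122 + 0) - 122) = sqrt(sqrt(-122) - 122) = sqrt(I*sqrt(122) - 122) = sqrt(-122 + I*sqrt(122)) ≈ 0.49949 + 11.057*I)
y + V(K(1/4, -4))*n(-16) = sqrt(-122 + I*sqrt(122)) + (8 - 1/4)*(-16)**2 = sqrt(-122 + I*sqrt(122)) + (8 - 1/4)*256 = sqrt(-122 + I*sqrt(122)) + (31/4)*256 = sqrt(-122 + I*sqrt(122)) + 1984 = 1984 + sqrt(-122 + I*sqrt(122))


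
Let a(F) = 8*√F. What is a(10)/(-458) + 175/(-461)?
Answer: -175/461 - 4*√10/229 ≈ -0.43485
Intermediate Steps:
a(10)/(-458) + 175/(-461) = (8*√10)/(-458) + 175/(-461) = (8*√10)*(-1/458) + 175*(-1/461) = -4*√10/229 - 175/461 = -175/461 - 4*√10/229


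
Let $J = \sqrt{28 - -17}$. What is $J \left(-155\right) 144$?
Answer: $- 66960 \sqrt{5} \approx -1.4973 \cdot 10^{5}$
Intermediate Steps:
$J = 3 \sqrt{5}$ ($J = \sqrt{28 + \left(-12 + 29\right)} = \sqrt{28 + 17} = \sqrt{45} = 3 \sqrt{5} \approx 6.7082$)
$J \left(-155\right) 144 = 3 \sqrt{5} \left(-155\right) 144 = - 465 \sqrt{5} \cdot 144 = - 66960 \sqrt{5}$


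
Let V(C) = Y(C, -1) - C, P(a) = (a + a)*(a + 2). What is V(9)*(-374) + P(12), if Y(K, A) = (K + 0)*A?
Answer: 7068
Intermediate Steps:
Y(K, A) = A*K (Y(K, A) = K*A = A*K)
P(a) = 2*a*(2 + a) (P(a) = (2*a)*(2 + a) = 2*a*(2 + a))
V(C) = -2*C (V(C) = -C - C = -2*C)
V(9)*(-374) + P(12) = -2*9*(-374) + 2*12*(2 + 12) = -18*(-374) + 2*12*14 = 6732 + 336 = 7068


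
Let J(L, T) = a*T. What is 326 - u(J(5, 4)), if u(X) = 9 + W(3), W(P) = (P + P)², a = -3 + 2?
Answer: 281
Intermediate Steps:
a = -1
W(P) = 4*P² (W(P) = (2*P)² = 4*P²)
J(L, T) = -T
u(X) = 45 (u(X) = 9 + 4*3² = 9 + 4*9 = 9 + 36 = 45)
326 - u(J(5, 4)) = 326 - 1*45 = 326 - 45 = 281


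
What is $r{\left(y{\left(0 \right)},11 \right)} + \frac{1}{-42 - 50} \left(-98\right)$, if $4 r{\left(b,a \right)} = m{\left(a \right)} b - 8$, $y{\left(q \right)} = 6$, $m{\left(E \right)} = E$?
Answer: $\frac{358}{23} \approx 15.565$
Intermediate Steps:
$r{\left(b,a \right)} = -2 + \frac{a b}{4}$ ($r{\left(b,a \right)} = \frac{a b - 8}{4} = \frac{-8 + a b}{4} = -2 + \frac{a b}{4}$)
$r{\left(y{\left(0 \right)},11 \right)} + \frac{1}{-42 - 50} \left(-98\right) = \left(-2 + \frac{1}{4} \cdot 11 \cdot 6\right) + \frac{1}{-42 - 50} \left(-98\right) = \left(-2 + \frac{33}{2}\right) + \frac{1}{-92} \left(-98\right) = \frac{29}{2} - - \frac{49}{46} = \frac{29}{2} + \frac{49}{46} = \frac{358}{23}$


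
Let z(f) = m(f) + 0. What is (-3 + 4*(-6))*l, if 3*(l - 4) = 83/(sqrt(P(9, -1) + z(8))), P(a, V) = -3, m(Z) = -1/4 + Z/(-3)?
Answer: -108 + 1494*I*sqrt(213)/71 ≈ -108.0 + 307.1*I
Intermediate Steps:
m(Z) = -1/4 - Z/3 (m(Z) = -1*1/4 + Z*(-1/3) = -1/4 - Z/3)
z(f) = -1/4 - f/3 (z(f) = (-1/4 - f/3) + 0 = -1/4 - f/3)
l = 4 - 166*I*sqrt(213)/213 (l = 4 + (83/(sqrt(-3 + (-1/4 - 1/3*8))))/3 = 4 + (83/(sqrt(-3 + (-1/4 - 8/3))))/3 = 4 + (83/(sqrt(-3 - 35/12)))/3 = 4 + (83/(sqrt(-71/12)))/3 = 4 + (83/((I*sqrt(213)/6)))/3 = 4 + (83*(-2*I*sqrt(213)/71))/3 = 4 + (-166*I*sqrt(213)/71)/3 = 4 - 166*I*sqrt(213)/213 ≈ 4.0 - 11.374*I)
(-3 + 4*(-6))*l = (-3 + 4*(-6))*(4 - 166*I*sqrt(213)/213) = (-3 - 24)*(4 - 166*I*sqrt(213)/213) = -27*(4 - 166*I*sqrt(213)/213) = -108 + 1494*I*sqrt(213)/71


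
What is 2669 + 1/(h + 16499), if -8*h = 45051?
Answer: 232045537/86941 ≈ 2669.0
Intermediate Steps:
h = -45051/8 (h = -⅛*45051 = -45051/8 ≈ -5631.4)
2669 + 1/(h + 16499) = 2669 + 1/(-45051/8 + 16499) = 2669 + 1/(86941/8) = 2669 + 8/86941 = 232045537/86941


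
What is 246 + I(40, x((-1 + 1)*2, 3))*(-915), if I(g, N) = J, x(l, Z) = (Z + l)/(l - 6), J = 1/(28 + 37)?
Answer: 3015/13 ≈ 231.92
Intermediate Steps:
J = 1/65 ≈ 0.015385
x(l, Z) = (Z + l)/(-6 + l)
I(g, N) = 1/65
246 + I(40, x((-1 + 1)*2, 3))*(-915) = 246 + (1/65)*(-915) = 246 - 183/13 = 3015/13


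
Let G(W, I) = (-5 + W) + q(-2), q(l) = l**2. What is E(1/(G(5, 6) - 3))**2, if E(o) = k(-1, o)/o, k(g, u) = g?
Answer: 1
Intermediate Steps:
G(W, I) = -1 + W (G(W, I) = (-5 + W) + (-2)**2 = (-5 + W) + 4 = -1 + W)
E(o) = -1/o
E(1/(G(5, 6) - 3))**2 = (-1/(1/((-1 + 5) - 3)))**2 = (-1/(1/(4 - 3)))**2 = (-1/(1/1))**2 = (-1/1)**2 = (-1*1)**2 = (-1)**2 = 1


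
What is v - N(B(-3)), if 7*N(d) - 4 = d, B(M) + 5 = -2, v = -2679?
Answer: -18750/7 ≈ -2678.6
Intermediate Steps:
B(M) = -7 (B(M) = -5 - 2 = -7)
N(d) = 4/7 + d/7
v - N(B(-3)) = -2679 - (4/7 + (⅐)*(-7)) = -2679 - (4/7 - 1) = -2679 - 1*(-3/7) = -2679 + 3/7 = -18750/7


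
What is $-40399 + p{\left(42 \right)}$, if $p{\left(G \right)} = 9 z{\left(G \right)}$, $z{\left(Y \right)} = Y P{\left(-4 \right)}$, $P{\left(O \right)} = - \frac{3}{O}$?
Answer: $- \frac{80231}{2} \approx -40116.0$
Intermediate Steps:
$z{\left(Y \right)} = \frac{3 Y}{4}$ ($z{\left(Y \right)} = Y \left(- \frac{3}{-4}\right) = Y \left(\left(-3\right) \left(- \frac{1}{4}\right)\right) = Y \frac{3}{4} = \frac{3 Y}{4}$)
$p{\left(G \right)} = \frac{27 G}{4}$ ($p{\left(G \right)} = 9 \frac{3 G}{4} = \frac{27 G}{4}$)
$-40399 + p{\left(42 \right)} = -40399 + \frac{27}{4} \cdot 42 = -40399 + \frac{567}{2} = - \frac{80231}{2}$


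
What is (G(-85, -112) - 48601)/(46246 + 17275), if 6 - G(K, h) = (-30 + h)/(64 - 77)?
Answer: -631877/825773 ≈ -0.76519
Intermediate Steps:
G(K, h) = 48/13 + h/13 (G(K, h) = 6 - (-30 + h)/(64 - 77) = 6 - (-30 + h)/(-13) = 6 - (-30 + h)*(-1)/13 = 6 - (30/13 - h/13) = 6 + (-30/13 + h/13) = 48/13 + h/13)
(G(-85, -112) - 48601)/(46246 + 17275) = ((48/13 + (1/13)*(-112)) - 48601)/(46246 + 17275) = ((48/13 - 112/13) - 48601)/63521 = (-64/13 - 48601)*(1/63521) = -631877/13*1/63521 = -631877/825773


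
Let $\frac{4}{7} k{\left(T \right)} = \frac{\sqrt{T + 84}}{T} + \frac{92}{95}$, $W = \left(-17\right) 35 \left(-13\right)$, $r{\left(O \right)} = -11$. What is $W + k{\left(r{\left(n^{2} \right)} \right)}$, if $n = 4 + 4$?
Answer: $\frac{734986}{95} - \frac{7 \sqrt{73}}{44} \approx 7735.3$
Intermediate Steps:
$n = 8$
$W = 7735$ ($W = \left(-595\right) \left(-13\right) = 7735$)
$k{\left(T \right)} = \frac{161}{95} + \frac{7 \sqrt{84 + T}}{4 T}$ ($k{\left(T \right)} = \frac{7 \left(\frac{\sqrt{T + 84}}{T} + \frac{92}{95}\right)}{4} = \frac{7 \left(\frac{\sqrt{84 + T}}{T} + 92 \cdot \frac{1}{95}\right)}{4} = \frac{7 \left(\frac{\sqrt{84 + T}}{T} + \frac{92}{95}\right)}{4} = \frac{7 \left(\frac{92}{95} + \frac{\sqrt{84 + T}}{T}\right)}{4} = \frac{161}{95} + \frac{7 \sqrt{84 + T}}{4 T}$)
$W + k{\left(r{\left(n^{2} \right)} \right)} = 7735 + \frac{7 \left(92 \left(-11\right) + 95 \sqrt{84 - 11}\right)}{380 \left(-11\right)} = 7735 + \frac{7}{380} \left(- \frac{1}{11}\right) \left(-1012 + 95 \sqrt{73}\right) = 7735 + \left(\frac{161}{95} - \frac{7 \sqrt{73}}{44}\right) = \frac{734986}{95} - \frac{7 \sqrt{73}}{44}$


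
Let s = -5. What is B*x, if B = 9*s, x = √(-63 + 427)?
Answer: -90*√91 ≈ -858.54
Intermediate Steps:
x = 2*√91 (x = √364 = 2*√91 ≈ 19.079)
B = -45 (B = 9*(-5) = -45)
B*x = -90*√91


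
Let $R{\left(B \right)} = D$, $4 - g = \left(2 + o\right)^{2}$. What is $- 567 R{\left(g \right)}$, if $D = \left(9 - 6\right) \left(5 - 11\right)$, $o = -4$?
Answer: $10206$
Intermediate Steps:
$g = 0$ ($g = 4 - \left(2 - 4\right)^{2} = 4 - \left(-2\right)^{2} = 4 - 4 = 0$)
$D = -18$ ($D = 3 \left(-6\right) = -18$)
$R{\left(B \right)} = -18$
$- 567 R{\left(g \right)} = \left(-567\right) \left(-18\right) = 10206$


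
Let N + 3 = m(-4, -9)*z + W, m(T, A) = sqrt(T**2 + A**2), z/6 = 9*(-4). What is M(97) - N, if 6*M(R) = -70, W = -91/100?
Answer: -2327/300 + 216*sqrt(97) ≈ 2119.6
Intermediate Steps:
z = -216 (z = 6*(9*(-4)) = 6*(-36) = -216)
W = -91/100 (W = -91*1/100 = -91/100 ≈ -0.91000)
M(R) = -35/3 (M(R) = (1/6)*(-70) = -35/3)
m(T, A) = sqrt(A**2 + T**2)
N = -391/100 - 216*sqrt(97) (N = -3 + (sqrt((-9)**2 + (-4)**2)*(-216) - 91/100) = -3 + (sqrt(81 + 16)*(-216) - 91/100) = -3 + (sqrt(97)*(-216) - 91/100) = -3 + (-216*sqrt(97) - 91/100) = -3 + (-91/100 - 216*sqrt(97)) = -391/100 - 216*sqrt(97) ≈ -2131.3)
M(97) - N = -35/3 - (-391/100 - 216*sqrt(97)) = -35/3 + (391/100 + 216*sqrt(97)) = -2327/300 + 216*sqrt(97)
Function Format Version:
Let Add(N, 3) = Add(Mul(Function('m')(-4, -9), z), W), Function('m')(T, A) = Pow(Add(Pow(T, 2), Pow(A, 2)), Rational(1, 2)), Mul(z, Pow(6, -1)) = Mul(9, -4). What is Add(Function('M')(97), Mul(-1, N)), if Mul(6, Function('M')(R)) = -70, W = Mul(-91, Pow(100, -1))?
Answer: Add(Rational(-2327, 300), Mul(216, Pow(97, Rational(1, 2)))) ≈ 2119.6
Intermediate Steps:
z = -216 (z = Mul(6, Mul(9, -4)) = Mul(6, -36) = -216)
W = Rational(-91, 100) (W = Mul(-91, Rational(1, 100)) = Rational(-91, 100) ≈ -0.91000)
Function('M')(R) = Rational(-35, 3) (Function('M')(R) = Mul(Rational(1, 6), -70) = Rational(-35, 3))
Function('m')(T, A) = Pow(Add(Pow(A, 2), Pow(T, 2)), Rational(1, 2))
N = Add(Rational(-391, 100), Mul(-216, Pow(97, Rational(1, 2)))) (N = Add(-3, Add(Mul(Pow(Add(Pow(-9, 2), Pow(-4, 2)), Rational(1, 2)), -216), Rational(-91, 100))) = Add(-3, Add(Mul(Pow(Add(81, 16), Rational(1, 2)), -216), Rational(-91, 100))) = Add(-3, Add(Mul(Pow(97, Rational(1, 2)), -216), Rational(-91, 100))) = Add(-3, Add(Mul(-216, Pow(97, Rational(1, 2))), Rational(-91, 100))) = Add(-3, Add(Rational(-91, 100), Mul(-216, Pow(97, Rational(1, 2))))) = Add(Rational(-391, 100), Mul(-216, Pow(97, Rational(1, 2)))) ≈ -2131.3)
Add(Function('M')(97), Mul(-1, N)) = Add(Rational(-35, 3), Mul(-1, Add(Rational(-391, 100), Mul(-216, Pow(97, Rational(1, 2)))))) = Add(Rational(-35, 3), Add(Rational(391, 100), Mul(216, Pow(97, Rational(1, 2))))) = Add(Rational(-2327, 300), Mul(216, Pow(97, Rational(1, 2))))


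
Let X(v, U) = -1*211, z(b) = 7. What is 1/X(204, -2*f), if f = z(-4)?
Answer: -1/211 ≈ -0.0047393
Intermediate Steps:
f = 7
X(v, U) = -211
1/X(204, -2*f) = 1/(-211) = -1/211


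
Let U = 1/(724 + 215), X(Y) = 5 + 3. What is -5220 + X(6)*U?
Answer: -4901572/939 ≈ -5220.0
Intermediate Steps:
X(Y) = 8
U = 1/939 ≈ 0.0010650
-5220 + X(6)*U = -5220 + 8*(1/939) = -5220 + 8/939 = -4901572/939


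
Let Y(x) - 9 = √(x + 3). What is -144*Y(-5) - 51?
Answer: -1347 - 144*I*√2 ≈ -1347.0 - 203.65*I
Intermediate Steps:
Y(x) = 9 + √(3 + x) (Y(x) = 9 + √(x + 3) = 9 + √(3 + x))
-144*Y(-5) - 51 = -144*(9 + √(3 - 5)) - 51 = -144*(9 + √(-2)) - 51 = -144*(9 + I*√2) - 51 = (-1296 - 144*I*√2) - 51 = -1347 - 144*I*√2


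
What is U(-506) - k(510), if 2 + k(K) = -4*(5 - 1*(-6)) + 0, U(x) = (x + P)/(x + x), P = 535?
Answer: 46523/1012 ≈ 45.971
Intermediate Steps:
U(x) = (535 + x)/(2*x) (U(x) = (x + 535)/(x + x) = (535 + x)/((2*x)) = (535 + x)*(1/(2*x)) = (535 + x)/(2*x))
k(K) = -46 (k(K) = -2 + (-4*(5 - 1*(-6)) + 0) = -2 + (-4*(5 + 6) + 0) = -2 + (-4*11 + 0) = -2 + (-44 + 0) = -2 - 44 = -46)
U(-506) - k(510) = (½)*(535 - 506)/(-506) - 1*(-46) = (½)*(-1/506)*29 + 46 = -29/1012 + 46 = 46523/1012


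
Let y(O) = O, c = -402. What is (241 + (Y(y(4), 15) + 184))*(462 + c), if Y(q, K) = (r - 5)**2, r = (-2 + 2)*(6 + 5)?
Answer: 27000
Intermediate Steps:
r = 0 (r = 0*11 = 0)
Y(q, K) = 25 (Y(q, K) = (0 - 5)**2 = (-5)**2 = 25)
(241 + (Y(y(4), 15) + 184))*(462 + c) = (241 + (25 + 184))*(462 - 402) = (241 + 209)*60 = 450*60 = 27000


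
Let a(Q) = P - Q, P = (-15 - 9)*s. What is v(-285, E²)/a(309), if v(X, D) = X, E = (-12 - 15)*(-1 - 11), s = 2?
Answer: 95/119 ≈ 0.79832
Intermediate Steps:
E = 324 (E = -27*(-12) = 324)
P = -48 (P = (-15 - 9)*2 = -24*2 = -48)
a(Q) = -48 - Q
v(-285, E²)/a(309) = -285/(-48 - 1*309) = -285/(-48 - 309) = -285/(-357) = -285*(-1/357) = 95/119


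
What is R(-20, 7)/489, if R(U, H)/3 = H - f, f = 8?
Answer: -1/163 ≈ -0.0061350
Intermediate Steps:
R(U, H) = -24 + 3*H (R(U, H) = 3*(H - 1*8) = 3*(H - 8) = 3*(-8 + H) = -24 + 3*H)
R(-20, 7)/489 = (-24 + 3*7)/489 = (-24 + 21)*(1/489) = -3*1/489 = -1/163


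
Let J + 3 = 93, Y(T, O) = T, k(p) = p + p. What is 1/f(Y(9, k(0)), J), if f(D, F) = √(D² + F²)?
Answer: √101/909 ≈ 0.011056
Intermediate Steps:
k(p) = 2*p
J = 90 (J = -3 + 93 = 90)
1/f(Y(9, k(0)), J) = 1/(√(9² + 90²)) = 1/(√(81 + 8100)) = 1/(√8181) = 1/(9*√101) = √101/909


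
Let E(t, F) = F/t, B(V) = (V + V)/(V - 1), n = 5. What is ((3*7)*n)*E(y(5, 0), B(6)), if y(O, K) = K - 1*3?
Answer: -84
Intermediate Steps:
y(O, K) = -3 + K (y(O, K) = K - 3 = -3 + K)
B(V) = 2*V/(-1 + V) (B(V) = (2*V)/(-1 + V) = 2*V/(-1 + V))
((3*7)*n)*E(y(5, 0), B(6)) = ((3*7)*5)*((2*6/(-1 + 6))/(-3 + 0)) = (21*5)*((2*6/5)/(-3)) = 105*((2*6*(⅕))*(-⅓)) = 105*((12/5)*(-⅓)) = 105*(-⅘) = -84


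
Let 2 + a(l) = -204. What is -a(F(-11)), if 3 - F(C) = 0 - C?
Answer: 206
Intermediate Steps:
F(C) = 3 + C (F(C) = 3 - (0 - C) = 3 - (-1)*C = 3 + C)
a(l) = -206 (a(l) = -2 - 204 = -206)
-a(F(-11)) = -1*(-206) = 206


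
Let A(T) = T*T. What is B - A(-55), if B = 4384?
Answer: 1359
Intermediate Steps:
A(T) = T**2
B - A(-55) = 4384 - 1*(-55)**2 = 4384 - 1*3025 = 4384 - 3025 = 1359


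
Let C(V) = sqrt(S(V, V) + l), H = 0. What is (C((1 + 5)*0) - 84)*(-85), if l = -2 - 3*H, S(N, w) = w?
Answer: 7140 - 85*I*sqrt(2) ≈ 7140.0 - 120.21*I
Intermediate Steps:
l = -2 (l = -2 - 3*0 = -2 + 0 = -2)
C(V) = sqrt(-2 + V) (C(V) = sqrt(V - 2) = sqrt(-2 + V))
(C((1 + 5)*0) - 84)*(-85) = (sqrt(-2 + (1 + 5)*0) - 84)*(-85) = (sqrt(-2 + 6*0) - 84)*(-85) = (sqrt(-2 + 0) - 84)*(-85) = (sqrt(-2) - 84)*(-85) = (I*sqrt(2) - 84)*(-85) = (-84 + I*sqrt(2))*(-85) = 7140 - 85*I*sqrt(2)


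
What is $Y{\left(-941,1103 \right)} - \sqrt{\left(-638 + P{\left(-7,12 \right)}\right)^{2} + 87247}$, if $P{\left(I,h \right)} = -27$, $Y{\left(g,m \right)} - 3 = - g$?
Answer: $944 - 8 \sqrt{8273} \approx 216.35$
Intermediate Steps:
$Y{\left(g,m \right)} = 3 - g$
$Y{\left(-941,1103 \right)} - \sqrt{\left(-638 + P{\left(-7,12 \right)}\right)^{2} + 87247} = \left(3 - -941\right) - \sqrt{\left(-638 - 27\right)^{2} + 87247} = \left(3 + 941\right) - \sqrt{\left(-665\right)^{2} + 87247} = 944 - \sqrt{442225 + 87247} = 944 - \sqrt{529472} = 944 - 8 \sqrt{8273}$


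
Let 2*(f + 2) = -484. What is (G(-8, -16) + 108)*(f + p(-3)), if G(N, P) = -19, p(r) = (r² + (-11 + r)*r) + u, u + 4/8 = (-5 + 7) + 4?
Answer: -33375/2 ≈ -16688.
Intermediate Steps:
u = 11/2 (u = -½ + ((-5 + 7) + 4) = -½ + (2 + 4) = -½ + 6 = 11/2 ≈ 5.5000)
p(r) = 11/2 + r² + r*(-11 + r) (p(r) = (r² + (-11 + r)*r) + 11/2 = (r² + r*(-11 + r)) + 11/2 = 11/2 + r² + r*(-11 + r))
f = -244 (f = -2 + (½)*(-484) = -2 - 242 = -244)
(G(-8, -16) + 108)*(f + p(-3)) = (-19 + 108)*(-244 + (11/2 - 11*(-3) + 2*(-3)²)) = 89*(-244 + (11/2 + 33 + 2*9)) = 89*(-244 + (11/2 + 33 + 18)) = 89*(-244 + 113/2) = 89*(-375/2) = -33375/2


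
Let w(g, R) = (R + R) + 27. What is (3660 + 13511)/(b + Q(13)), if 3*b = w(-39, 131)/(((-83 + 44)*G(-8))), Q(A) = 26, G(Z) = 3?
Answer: 6027021/8837 ≈ 682.02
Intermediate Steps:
w(g, R) = 27 + 2*R (w(g, R) = 2*R + 27 = 27 + 2*R)
b = -289/351 (b = ((27 + 2*131)/(((-83 + 44)*3)))/3 = ((27 + 262)/((-39*3)))/3 = (289/(-117))/3 = (289*(-1/117))/3 = (⅓)*(-289/117) = -289/351 ≈ -0.82336)
(3660 + 13511)/(b + Q(13)) = (3660 + 13511)/(-289/351 + 26) = 17171/(8837/351) = 17171*(351/8837) = 6027021/8837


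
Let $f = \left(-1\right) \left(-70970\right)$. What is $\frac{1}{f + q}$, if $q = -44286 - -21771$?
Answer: $\frac{1}{48455} \approx 2.0638 \cdot 10^{-5}$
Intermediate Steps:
$f = 70970$
$q = -22515$ ($q = -44286 + 21771 = -22515$)
$\frac{1}{f + q} = \frac{1}{70970 - 22515} = \frac{1}{48455}$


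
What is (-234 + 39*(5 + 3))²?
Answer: 6084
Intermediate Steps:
(-234 + 39*(5 + 3))² = (-234 + 39*8)² = (-234 + 312)² = 78² = 6084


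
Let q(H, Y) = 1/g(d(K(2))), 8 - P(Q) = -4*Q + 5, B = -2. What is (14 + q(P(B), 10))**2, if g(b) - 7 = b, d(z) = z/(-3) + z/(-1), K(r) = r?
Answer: 34225/169 ≈ 202.51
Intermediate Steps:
d(z) = -4*z/3 (d(z) = z*(-1/3) + z*(-1) = -z/3 - z = -4*z/3)
P(Q) = 3 + 4*Q (P(Q) = 8 - (-4*Q + 5) = 8 - (5 - 4*Q) = 8 + (-5 + 4*Q) = 3 + 4*Q)
g(b) = 7 + b
q(H, Y) = 3/13 (q(H, Y) = 1/(7 - 4/3*2) = 1/(7 - 8/3) = 1/(13/3) = 3/13)
(14 + q(P(B), 10))**2 = (14 + 3/13)**2 = (185/13)**2 = 34225/169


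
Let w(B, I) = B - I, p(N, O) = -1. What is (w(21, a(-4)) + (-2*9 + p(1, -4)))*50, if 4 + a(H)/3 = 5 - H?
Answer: -650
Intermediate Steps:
a(H) = 3 - 3*H (a(H) = -12 + 3*(5 - H) = -12 + (15 - 3*H) = 3 - 3*H)
(w(21, a(-4)) + (-2*9 + p(1, -4)))*50 = ((21 - (3 - 3*(-4))) + (-2*9 - 1))*50 = ((21 - (3 + 12)) + (-18 - 1))*50 = ((21 - 1*15) - 19)*50 = ((21 - 15) - 19)*50 = (6 - 19)*50 = -13*50 = -650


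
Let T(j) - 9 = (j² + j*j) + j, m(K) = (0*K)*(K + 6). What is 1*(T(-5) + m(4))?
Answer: 54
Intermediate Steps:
m(K) = 0 (m(K) = 0*(6 + K) = 0)
T(j) = 9 + j + 2*j² (T(j) = 9 + ((j² + j*j) + j) = 9 + ((j² + j²) + j) = 9 + (2*j² + j) = 9 + (j + 2*j²) = 9 + j + 2*j²)
1*(T(-5) + m(4)) = 1*((9 - 5 + 2*(-5)²) + 0) = 1*((9 - 5 + 2*25) + 0) = 1*((9 - 5 + 50) + 0) = 1*(54 + 0) = 1*54 = 54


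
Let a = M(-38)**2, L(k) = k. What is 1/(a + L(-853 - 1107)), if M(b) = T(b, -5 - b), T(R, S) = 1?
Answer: -1/1959 ≈ -0.00051046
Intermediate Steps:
M(b) = 1
a = 1 (a = 1**2 = 1)
1/(a + L(-853 - 1107)) = 1/(1 + (-853 - 1107)) = 1/(1 - 1960) = 1/(-1959) = -1/1959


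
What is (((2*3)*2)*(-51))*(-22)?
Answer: 13464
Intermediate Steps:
(((2*3)*2)*(-51))*(-22) = ((6*2)*(-51))*(-22) = (12*(-51))*(-22) = -612*(-22) = 13464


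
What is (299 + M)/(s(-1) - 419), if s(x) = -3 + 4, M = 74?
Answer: -373/418 ≈ -0.89234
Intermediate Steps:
s(x) = 1
(299 + M)/(s(-1) - 419) = (299 + 74)/(1 - 419) = 373/(-418) = 373*(-1/418) = -373/418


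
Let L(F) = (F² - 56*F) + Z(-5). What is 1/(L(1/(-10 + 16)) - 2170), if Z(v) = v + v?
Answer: -36/78815 ≈ -0.00045677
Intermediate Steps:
Z(v) = 2*v
L(F) = -10 + F² - 56*F (L(F) = (F² - 56*F) + 2*(-5) = (F² - 56*F) - 10 = -10 + F² - 56*F)
1/(L(1/(-10 + 16)) - 2170) = 1/((-10 + (1/(-10 + 16))² - 56/(-10 + 16)) - 2170) = 1/((-10 + (1/6)² - 56/6) - 2170) = 1/((-10 + (⅙)² - 56*⅙) - 2170) = 1/((-10 + 1/36 - 28/3) - 2170) = 1/(-695/36 - 2170) = 1/(-78815/36) = -36/78815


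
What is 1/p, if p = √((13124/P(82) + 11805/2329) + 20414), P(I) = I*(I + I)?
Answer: 41*√9194716630958/17765661159 ≈ 0.0069980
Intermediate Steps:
P(I) = 2*I² (P(I) = I*(2*I) = 2*I²)
p = 9*√9194716630958/190978 (p = √((13124/((2*82²)) + 11805/2329) + 20414) = √((13124/((2*6724)) + 11805*(1/2329)) + 20414) = √((13124/13448 + 11805/2329) + 20414) = √((13124*(1/13448) + 11805/2329) + 20414) = √((3281/3362 + 11805/2329) + 20414) = √(47329859/7830098 + 20414) = √(159890950431/7830098) = 9*√9194716630958/190978 ≈ 142.90)
1/p = 1/(9*√9194716630958/190978) = 41*√9194716630958/17765661159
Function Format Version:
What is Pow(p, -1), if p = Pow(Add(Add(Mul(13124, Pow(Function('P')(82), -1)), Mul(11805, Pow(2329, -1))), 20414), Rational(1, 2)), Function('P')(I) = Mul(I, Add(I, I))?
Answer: Mul(Rational(41, 17765661159), Pow(9194716630958, Rational(1, 2))) ≈ 0.0069980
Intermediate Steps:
Function('P')(I) = Mul(2, Pow(I, 2)) (Function('P')(I) = Mul(I, Mul(2, I)) = Mul(2, Pow(I, 2)))
p = Mul(Rational(9, 190978), Pow(9194716630958, Rational(1, 2))) (p = Pow(Add(Add(Mul(13124, Pow(Mul(2, Pow(82, 2)), -1)), Mul(11805, Pow(2329, -1))), 20414), Rational(1, 2)) = Pow(Add(Add(Mul(13124, Pow(Mul(2, 6724), -1)), Mul(11805, Rational(1, 2329))), 20414), Rational(1, 2)) = Pow(Add(Add(Mul(13124, Pow(13448, -1)), Rational(11805, 2329)), 20414), Rational(1, 2)) = Pow(Add(Add(Mul(13124, Rational(1, 13448)), Rational(11805, 2329)), 20414), Rational(1, 2)) = Pow(Add(Add(Rational(3281, 3362), Rational(11805, 2329)), 20414), Rational(1, 2)) = Pow(Add(Rational(47329859, 7830098), 20414), Rational(1, 2)) = Pow(Rational(159890950431, 7830098), Rational(1, 2)) = Mul(Rational(9, 190978), Pow(9194716630958, Rational(1, 2))) ≈ 142.90)
Pow(p, -1) = Pow(Mul(Rational(9, 190978), Pow(9194716630958, Rational(1, 2))), -1) = Mul(Rational(41, 17765661159), Pow(9194716630958, Rational(1, 2)))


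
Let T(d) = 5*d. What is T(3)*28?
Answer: 420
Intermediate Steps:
T(3)*28 = (5*3)*28 = 15*28 = 420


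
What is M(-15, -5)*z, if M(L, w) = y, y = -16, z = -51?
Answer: 816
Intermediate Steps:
M(L, w) = -16
M(-15, -5)*z = -16*(-51) = 816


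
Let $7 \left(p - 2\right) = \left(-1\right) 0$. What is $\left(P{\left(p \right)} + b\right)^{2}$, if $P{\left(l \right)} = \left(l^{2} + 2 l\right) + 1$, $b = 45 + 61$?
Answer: $13225$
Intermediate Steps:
$b = 106$
$p = 2$ ($p = 2 + \frac{\left(-1\right) 0}{7} = 2 + \frac{1}{7} \cdot 0 = 2 + 0 = 2$)
$P{\left(l \right)} = 1 + l^{2} + 2 l$
$\left(P{\left(p \right)} + b\right)^{2} = \left(\left(1 + 2^{2} + 2 \cdot 2\right) + 106\right)^{2} = \left(\left(1 + 4 + 4\right) + 106\right)^{2} = \left(9 + 106\right)^{2} = 115^{2} = 13225$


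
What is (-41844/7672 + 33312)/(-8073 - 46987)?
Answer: -12776391/21121016 ≈ -0.60491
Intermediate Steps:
(-41844/7672 + 33312)/(-8073 - 46987) = (-41844*1/7672 + 33312)/(-55060) = (-10461/1918 + 33312)*(-1/55060) = (63881955/1918)*(-1/55060) = -12776391/21121016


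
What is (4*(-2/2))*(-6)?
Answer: 24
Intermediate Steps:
(4*(-2/2))*(-6) = (4*(-2*½))*(-6) = (4*(-1))*(-6) = -4*(-6) = 24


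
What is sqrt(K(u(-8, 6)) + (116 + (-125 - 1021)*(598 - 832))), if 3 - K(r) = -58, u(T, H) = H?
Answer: sqrt(268341) ≈ 518.02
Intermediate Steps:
K(r) = 61 (K(r) = 3 - 1*(-58) = 3 + 58 = 61)
sqrt(K(u(-8, 6)) + (116 + (-125 - 1021)*(598 - 832))) = sqrt(61 + (116 + (-125 - 1021)*(598 - 832))) = sqrt(61 + (116 - 1146*(-234))) = sqrt(61 + (116 + 268164)) = sqrt(61 + 268280) = sqrt(268341)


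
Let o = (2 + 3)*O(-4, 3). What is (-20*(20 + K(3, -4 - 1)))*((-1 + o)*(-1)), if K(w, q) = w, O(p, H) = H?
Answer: 6440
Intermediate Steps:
o = 15 (o = (2 + 3)*3 = 5*3 = 15)
(-20*(20 + K(3, -4 - 1)))*((-1 + o)*(-1)) = (-20*(20 + 3))*((-1 + 15)*(-1)) = (-20*23)*(14*(-1)) = -460*(-14) = 6440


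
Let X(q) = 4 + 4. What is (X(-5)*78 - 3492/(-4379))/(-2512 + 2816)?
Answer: 683997/332804 ≈ 2.0553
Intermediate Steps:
X(q) = 8
(X(-5)*78 - 3492/(-4379))/(-2512 + 2816) = (8*78 - 3492/(-4379))/(-2512 + 2816) = (624 - 3492*(-1/4379))/304 = (624 + 3492/4379)*(1/304) = (2735988/4379)*(1/304) = 683997/332804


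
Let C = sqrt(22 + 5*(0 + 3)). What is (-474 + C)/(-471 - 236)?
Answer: 474/707 - sqrt(37)/707 ≈ 0.66183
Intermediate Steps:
C = sqrt(37) (C = sqrt(22 + 5*3) = sqrt(22 + 15) = sqrt(37) ≈ 6.0828)
(-474 + C)/(-471 - 236) = (-474 + sqrt(37))/(-471 - 236) = (-474 + sqrt(37))/(-707) = (-474 + sqrt(37))*(-1/707) = 474/707 - sqrt(37)/707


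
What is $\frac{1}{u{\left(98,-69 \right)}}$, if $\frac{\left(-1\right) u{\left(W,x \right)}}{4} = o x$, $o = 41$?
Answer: $\frac{1}{11316} \approx 8.837 \cdot 10^{-5}$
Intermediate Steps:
$u{\left(W,x \right)} = - 164 x$ ($u{\left(W,x \right)} = - 4 \cdot 41 x = - 164 x$)
$\frac{1}{u{\left(98,-69 \right)}} = \frac{1}{\left(-164\right) \left(-69\right)} = \frac{1}{11316}$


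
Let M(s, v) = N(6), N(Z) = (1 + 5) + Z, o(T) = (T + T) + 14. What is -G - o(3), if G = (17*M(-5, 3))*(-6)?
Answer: 1204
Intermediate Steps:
o(T) = 14 + 2*T (o(T) = 2*T + 14 = 14 + 2*T)
N(Z) = 6 + Z
M(s, v) = 12 (M(s, v) = 6 + 6 = 12)
G = -1224 (G = (17*12)*(-6) = 204*(-6) = -1224)
-G - o(3) = -1*(-1224) - (14 + 2*3) = 1224 - (14 + 6) = 1224 - 1*20 = 1224 - 20 = 1204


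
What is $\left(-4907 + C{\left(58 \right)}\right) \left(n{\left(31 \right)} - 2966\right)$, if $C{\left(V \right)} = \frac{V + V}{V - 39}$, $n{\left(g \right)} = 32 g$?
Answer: $\frac{183812958}{19} \approx 9.6744 \cdot 10^{6}$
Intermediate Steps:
$C{\left(V \right)} = \frac{2 V}{-39 + V}$
$\left(-4907 + C{\left(58 \right)}\right) \left(n{\left(31 \right)} - 2966\right) = \left(-4907 + 2 \cdot 58 \frac{1}{-39 + 58}\right) \left(32 \cdot 31 - 2966\right) = \left(-4907 + 2 \cdot 58 \cdot \frac{1}{19}\right) \left(992 - 2966\right) = \left(-4907 + \frac{116}{19}\right) \left(-1974\right) = \left(- \frac{93117}{19}\right) \left(-1974\right) = \frac{183812958}{19}$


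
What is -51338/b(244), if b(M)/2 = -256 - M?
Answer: 25669/500 ≈ 51.338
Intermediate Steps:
b(M) = -512 - 2*M (b(M) = 2*(-256 - M) = -512 - 2*M)
-51338/b(244) = -51338/(-512 - 2*244) = -51338/(-512 - 488) = -51338/(-1000) = -51338*(-1/1000) = 25669/500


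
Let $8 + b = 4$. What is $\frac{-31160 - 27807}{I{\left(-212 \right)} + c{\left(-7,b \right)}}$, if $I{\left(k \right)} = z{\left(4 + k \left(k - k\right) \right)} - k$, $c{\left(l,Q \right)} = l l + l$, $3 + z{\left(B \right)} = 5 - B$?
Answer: $- \frac{58967}{252} \approx -234.0$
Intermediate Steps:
$b = -4$ ($b = -8 + 4 = -4$)
$z{\left(B \right)} = 2 - B$ ($z{\left(B \right)} = -3 - \left(-5 + B\right) = 2 - B$)
$c{\left(l,Q \right)} = l + l^{2}$ ($c{\left(l,Q \right)} = l^{2} + l = l + l^{2}$)
$I{\left(k \right)} = -2 - k$ ($I{\left(k \right)} = \left(2 - \left(4 + k \left(k - k\right)\right)\right) - k = \left(2 - \left(4 + k 0\right)\right) - k = \left(2 - \left(4 + 0\right)\right) - k = \left(2 - 4\right) - k = -2 - k$)
$\frac{-31160 - 27807}{I{\left(-212 \right)} + c{\left(-7,b \right)}} = \frac{-31160 - 27807}{\left(-2 - -212\right) - 7 \left(1 - 7\right)} = - \frac{58967}{\left(-2 + 212\right) - -42} = - \frac{58967}{210 + 42} = - \frac{58967}{252}$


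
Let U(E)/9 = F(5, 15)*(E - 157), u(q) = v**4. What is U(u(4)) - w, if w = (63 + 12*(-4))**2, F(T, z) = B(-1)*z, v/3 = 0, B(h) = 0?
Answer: -225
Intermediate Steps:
v = 0 (v = 3*0 = 0)
F(T, z) = 0 (F(T, z) = 0*z = 0)
w = 225 (w = (63 - 48)**2 = 15**2 = 225)
u(q) = 0 (u(q) = 0**4 = 0)
U(E) = 0 (U(E) = 9*(0*(E - 157)) = 9*(0*(-157 + E)) = 9*0 = 0)
U(u(4)) - w = 0 - 1*225 = 0 - 225 = -225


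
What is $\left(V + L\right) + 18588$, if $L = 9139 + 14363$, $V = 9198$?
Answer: $51288$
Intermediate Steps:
$L = 23502$
$\left(V + L\right) + 18588 = \left(9198 + 23502\right) + 18588 = 32700 + 18588 = 51288$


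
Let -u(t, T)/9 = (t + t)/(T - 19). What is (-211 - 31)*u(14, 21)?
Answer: 30492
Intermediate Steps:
u(t, T) = -18*t/(-19 + T) (u(t, T) = -9*(t + t)/(T - 19) = -9*2*t/(-19 + T) = -18*t/(-19 + T))
(-211 - 31)*u(14, 21) = (-211 - 31)*(-18*14/(-19 + 21)) = -(-4356)*14/2 = -242*(-126) = 30492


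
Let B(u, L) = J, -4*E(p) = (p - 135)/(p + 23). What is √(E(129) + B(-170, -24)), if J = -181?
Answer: I*√1045399/76 ≈ 13.453*I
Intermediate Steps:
E(p) = -(-135 + p)/(4*(23 + p)) (E(p) = -(p - 135)/(4*(p + 23)) = -(-135 + p)/(4*(23 + p)))
B(u, L) = -181
√(E(129) + B(-170, -24)) = √((135 - 1*129)/(4*(23 + 129)) - 181) = √((¼)*(135 - 129)/152 - 181) = √((¼)*(1/152)*6 - 181) = √(3/304 - 181) = √(-55021/304) = I*√1045399/76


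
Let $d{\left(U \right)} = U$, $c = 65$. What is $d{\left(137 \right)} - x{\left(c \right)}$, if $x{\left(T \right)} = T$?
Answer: $72$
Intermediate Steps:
$d{\left(137 \right)} - x{\left(c \right)} = 137 - 65 = 72$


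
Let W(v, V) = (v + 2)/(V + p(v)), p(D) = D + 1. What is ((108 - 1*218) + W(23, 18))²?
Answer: 21114025/1764 ≈ 11969.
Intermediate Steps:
p(D) = 1 + D
W(v, V) = (2 + v)/(1 + V + v) (W(v, V) = (v + 2)/(V + (1 + v)) = (2 + v)/(1 + V + v))
((108 - 1*218) + W(23, 18))² = ((108 - 1*218) + (2 + 23)/(1 + 18 + 23))² = ((108 - 218) + 25/42)² = (-110 + (1/42)*25)² = (-110 + 25/42)² = (-4595/42)² = 21114025/1764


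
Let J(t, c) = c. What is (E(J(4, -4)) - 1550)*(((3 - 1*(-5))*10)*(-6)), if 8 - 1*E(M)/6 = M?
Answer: 709440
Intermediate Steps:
E(M) = 48 - 6*M
(E(J(4, -4)) - 1550)*(((3 - 1*(-5))*10)*(-6)) = ((48 - 6*(-4)) - 1550)*(((3 - 1*(-5))*10)*(-6)) = ((48 + 24) - 1550)*(((3 + 5)*10)*(-6)) = (72 - 1550)*((8*10)*(-6)) = -118240*(-6) = -1478*(-480) = 709440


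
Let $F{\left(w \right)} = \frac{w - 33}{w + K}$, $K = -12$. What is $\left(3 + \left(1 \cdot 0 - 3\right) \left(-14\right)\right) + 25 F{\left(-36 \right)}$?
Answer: $\frac{1295}{16} \approx 80.938$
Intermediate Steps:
$F{\left(w \right)} = \frac{-33 + w}{-12 + w}$ ($F{\left(w \right)} = \frac{w - 33}{w - 12} = \frac{-33 + w}{-12 + w}$)
$\left(3 + \left(1 \cdot 0 - 3\right) \left(-14\right)\right) + 25 F{\left(-36 \right)} = \left(3 + \left(1 \cdot 0 - 3\right) \left(-14\right)\right) + 25 \frac{-33 - 36}{-12 - 36} = \left(3 + \left(0 - 3\right) \left(-14\right)\right) + 25 \frac{1}{-48} \left(-69\right) = \left(3 - -42\right) + 25 \left(\left(- \frac{1}{48}\right) \left(-69\right)\right) = \left(3 + 42\right) + 25 \cdot \frac{23}{16} = 45 + \frac{575}{16} = \frac{1295}{16}$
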